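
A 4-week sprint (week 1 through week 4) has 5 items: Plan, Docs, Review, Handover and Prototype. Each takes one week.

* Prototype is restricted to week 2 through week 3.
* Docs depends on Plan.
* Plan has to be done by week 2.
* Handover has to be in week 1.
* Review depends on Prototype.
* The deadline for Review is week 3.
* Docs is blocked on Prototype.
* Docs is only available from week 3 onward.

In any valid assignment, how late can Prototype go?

week 2

Prototype is available from week 2; Prototype's own window allows nothing later than week 3; downstream work caps Prototype at week 2.
Prototype at week 2 is achievable: Prototype in week 2, Handover in week 1, Review in week 3, Plan in week 1, Docs in week 3.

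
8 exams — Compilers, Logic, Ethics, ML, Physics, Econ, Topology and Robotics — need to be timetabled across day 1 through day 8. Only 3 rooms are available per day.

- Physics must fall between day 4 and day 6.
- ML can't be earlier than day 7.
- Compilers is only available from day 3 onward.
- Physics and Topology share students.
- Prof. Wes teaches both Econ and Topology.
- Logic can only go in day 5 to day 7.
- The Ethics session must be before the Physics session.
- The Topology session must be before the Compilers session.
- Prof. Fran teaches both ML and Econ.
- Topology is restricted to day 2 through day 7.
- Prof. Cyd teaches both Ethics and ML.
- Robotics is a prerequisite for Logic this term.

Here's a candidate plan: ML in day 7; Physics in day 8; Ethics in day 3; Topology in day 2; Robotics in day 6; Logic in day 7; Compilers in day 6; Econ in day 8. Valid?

The Topology session must be before the Compilers session — holds.
The Ethics session must be before the Physics session — holds.
Robotics is a prerequisite for Logic this term — holds.
Physics must fall between day 4 and day 6 — violated.
Logic can only go in day 5 to day 7 — holds.
Prof. Cyd teaches both Ethics and ML — holds.
Only 3 rooms are available per day — holds.
Topology is restricted to day 2 through day 7 — holds.
Prof. Fran teaches both ML and Econ — holds.
Compilers is only available from day 3 onward — holds.
Physics and Topology share students — holds.
Prof. Wes teaches both Econ and Topology — holds.
ML can't be earlier than day 7 — holds.

No — it violates: Physics must fall between day 4 and day 6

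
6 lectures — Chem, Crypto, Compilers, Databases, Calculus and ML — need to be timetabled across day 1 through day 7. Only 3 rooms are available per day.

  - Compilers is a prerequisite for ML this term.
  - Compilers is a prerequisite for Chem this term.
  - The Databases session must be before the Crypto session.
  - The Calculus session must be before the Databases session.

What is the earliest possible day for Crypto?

day 3

Precedence pushes Crypto to at least day 3.
Crypto at day 3 is achievable: Chem -> day 2; ML -> day 2; Compilers -> day 1; Databases -> day 2; Crypto -> day 3; Calculus -> day 1.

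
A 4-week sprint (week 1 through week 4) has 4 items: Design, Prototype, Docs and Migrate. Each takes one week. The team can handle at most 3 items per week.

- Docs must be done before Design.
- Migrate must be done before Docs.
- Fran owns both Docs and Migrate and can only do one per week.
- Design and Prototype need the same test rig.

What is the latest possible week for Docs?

Precedence pushes Docs to at least week 2; downstream work caps Docs at week 3.
Docs at week 3 is achievable: Docs -> week 3; Design -> week 4; Migrate -> week 1; Prototype -> week 1.

week 3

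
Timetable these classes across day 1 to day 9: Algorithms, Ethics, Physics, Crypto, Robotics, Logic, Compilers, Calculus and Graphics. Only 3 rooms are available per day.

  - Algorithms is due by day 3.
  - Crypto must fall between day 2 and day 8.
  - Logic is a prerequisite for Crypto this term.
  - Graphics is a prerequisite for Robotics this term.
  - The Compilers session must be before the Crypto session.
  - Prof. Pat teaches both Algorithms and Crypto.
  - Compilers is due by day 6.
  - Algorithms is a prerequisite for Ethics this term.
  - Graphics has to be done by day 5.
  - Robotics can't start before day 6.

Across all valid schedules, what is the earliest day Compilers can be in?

Compilers's own window allows nothing later than day 6.
Compilers at day 1 is achievable: Ethics -> day 2, Physics -> day 2, Logic -> day 2, Crypto -> day 3, Compilers -> day 1, Graphics -> day 1, Algorithms -> day 1, Robotics -> day 6, Calculus -> day 3.

day 1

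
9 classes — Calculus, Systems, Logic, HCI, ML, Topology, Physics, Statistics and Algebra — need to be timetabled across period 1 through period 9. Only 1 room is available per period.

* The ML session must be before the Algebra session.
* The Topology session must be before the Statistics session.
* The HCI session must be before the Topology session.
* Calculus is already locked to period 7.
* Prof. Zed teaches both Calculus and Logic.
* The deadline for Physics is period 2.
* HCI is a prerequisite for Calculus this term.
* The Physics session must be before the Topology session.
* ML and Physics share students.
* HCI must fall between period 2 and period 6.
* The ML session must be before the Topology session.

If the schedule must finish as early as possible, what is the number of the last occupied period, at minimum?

9

The precedence chain requires at least 3 distinct periods.
With at most 1 per period and 9 classes, at least 9 periods are needed.
Calculus can't be placed before period 7, so the schedule must run through at least period 7.
9 works (last occupied period: period 9): for example Logic in period 9; ML in period 3; Statistics in period 5; Topology in period 4; Calculus in period 7; HCI in period 2; Algebra in period 6; Systems in period 8; Physics in period 1.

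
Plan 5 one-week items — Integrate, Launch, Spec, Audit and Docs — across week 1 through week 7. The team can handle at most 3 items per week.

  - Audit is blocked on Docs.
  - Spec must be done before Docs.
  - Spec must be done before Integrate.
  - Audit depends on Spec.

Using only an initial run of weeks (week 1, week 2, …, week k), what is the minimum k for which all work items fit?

The precedence chain requires at least 3 distinct weeks.
With at most 3 per week and 5 work items, at least 2 weeks are needed.
3 works (last occupied week: week 3): for example Docs in week 2, Audit in week 3, Spec in week 1, Launch in week 1, Integrate in week 2.

3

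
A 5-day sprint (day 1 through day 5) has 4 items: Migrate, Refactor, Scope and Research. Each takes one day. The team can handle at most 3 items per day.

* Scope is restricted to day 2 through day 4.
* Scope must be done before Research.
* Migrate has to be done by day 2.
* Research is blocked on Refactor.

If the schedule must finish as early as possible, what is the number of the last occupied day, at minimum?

The precedence chain requires at least 2 distinct days.
With at most 3 per day and 4 work items, at least 2 days are needed.
Propagating the time windows through the other constraints, Research can't land before day 3, so the schedule must run through at least day 3.
3 works (last occupied day: day 3): for example Refactor -> day 1, Research -> day 3, Migrate -> day 1, Scope -> day 2.

day 3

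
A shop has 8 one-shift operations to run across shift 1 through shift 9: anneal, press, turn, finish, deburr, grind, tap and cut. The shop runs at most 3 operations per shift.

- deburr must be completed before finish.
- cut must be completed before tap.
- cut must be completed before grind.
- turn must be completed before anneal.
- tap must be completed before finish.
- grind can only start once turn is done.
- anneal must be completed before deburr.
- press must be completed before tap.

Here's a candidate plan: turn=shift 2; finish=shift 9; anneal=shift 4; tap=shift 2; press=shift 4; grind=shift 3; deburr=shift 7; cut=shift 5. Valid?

cut must be completed before grind — violated.
press must be completed before tap — violated.
grind can only start once turn is done — holds.
The shop runs at most 3 operations per shift — holds.
deburr must be completed before finish — holds.
tap must be completed before finish — holds.
cut must be completed before tap — violated.
anneal must be completed before deburr — holds.
turn must be completed before anneal — holds.

No. cut must be completed before tap is not satisfied.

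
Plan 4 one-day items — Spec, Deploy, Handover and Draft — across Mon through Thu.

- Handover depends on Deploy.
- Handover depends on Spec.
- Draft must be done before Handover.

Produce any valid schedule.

Draft -> Mon; Deploy -> Mon; Spec -> Mon; Handover -> Tue

Checking: Spec(Mon) before Handover(Tue); Draft(Mon) before Handover(Tue); Deploy(Mon) before Handover(Tue).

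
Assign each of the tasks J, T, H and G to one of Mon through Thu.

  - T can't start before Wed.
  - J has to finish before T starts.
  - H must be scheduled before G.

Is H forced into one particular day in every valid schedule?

H can be Mon (e.g. J in Mon, G in Tue, H in Mon, T in Wed) or Tue (e.g. G in Wed; J in Mon; H in Tue; T in Wed).

No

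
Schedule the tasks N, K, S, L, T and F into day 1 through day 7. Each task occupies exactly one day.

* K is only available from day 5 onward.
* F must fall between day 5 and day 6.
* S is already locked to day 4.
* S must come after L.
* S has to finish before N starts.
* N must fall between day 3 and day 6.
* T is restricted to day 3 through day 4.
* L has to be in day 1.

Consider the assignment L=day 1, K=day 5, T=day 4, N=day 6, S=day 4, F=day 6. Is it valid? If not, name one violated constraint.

Yes

S must come after L — holds.
S is already locked to day 4 — holds.
K is only available from day 5 onward — holds.
S has to finish before N starts — holds.
N must fall between day 3 and day 6 — holds.
L has to be in day 1 — holds.
T is restricted to day 3 through day 4 — holds.
F must fall between day 5 and day 6 — holds.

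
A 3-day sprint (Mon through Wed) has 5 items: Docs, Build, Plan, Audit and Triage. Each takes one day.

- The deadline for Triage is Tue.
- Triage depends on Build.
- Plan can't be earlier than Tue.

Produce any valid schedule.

Plan=Tue; Build=Mon; Docs=Mon; Triage=Tue; Audit=Mon

Checking: Build(Mon) before Triage(Tue); Triage=Tue in [Mon,Tue]; Plan=Tue in [Tue,Wed].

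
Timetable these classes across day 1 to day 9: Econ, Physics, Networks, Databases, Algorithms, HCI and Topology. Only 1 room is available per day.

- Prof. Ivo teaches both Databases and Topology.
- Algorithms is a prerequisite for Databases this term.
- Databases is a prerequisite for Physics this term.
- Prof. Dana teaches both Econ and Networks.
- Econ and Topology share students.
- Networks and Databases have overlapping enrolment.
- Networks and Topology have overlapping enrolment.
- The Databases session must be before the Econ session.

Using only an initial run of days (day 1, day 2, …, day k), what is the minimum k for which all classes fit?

7 days

The precedence chain requires at least 3 distinct days.
With at most 1 per day and 7 classes, at least 7 days are needed.
7 works (last occupied day: day 7): for example HCI -> day 6, Topology -> day 7, Databases -> day 2, Econ -> day 3, Physics -> day 4, Algorithms -> day 1, Networks -> day 5.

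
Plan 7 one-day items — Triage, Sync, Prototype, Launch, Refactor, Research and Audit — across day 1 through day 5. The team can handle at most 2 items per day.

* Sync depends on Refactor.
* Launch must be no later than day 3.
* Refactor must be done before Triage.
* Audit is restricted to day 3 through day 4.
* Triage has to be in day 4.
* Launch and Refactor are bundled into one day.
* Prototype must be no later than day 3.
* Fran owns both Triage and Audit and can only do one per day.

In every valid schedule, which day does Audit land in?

Audit's window is day 3–day 4.
Triage is fixed at day 4, and Audit can't share a day with Triage.
So Audit must be day 3.

day 3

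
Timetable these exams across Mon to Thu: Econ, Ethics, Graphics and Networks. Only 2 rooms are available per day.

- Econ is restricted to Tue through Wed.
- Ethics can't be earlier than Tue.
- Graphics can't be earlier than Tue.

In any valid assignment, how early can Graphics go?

Graphics is available from Tue.
Graphics at Tue is achievable: Graphics in Tue; Ethics in Wed; Networks in Mon; Econ in Tue.

Tue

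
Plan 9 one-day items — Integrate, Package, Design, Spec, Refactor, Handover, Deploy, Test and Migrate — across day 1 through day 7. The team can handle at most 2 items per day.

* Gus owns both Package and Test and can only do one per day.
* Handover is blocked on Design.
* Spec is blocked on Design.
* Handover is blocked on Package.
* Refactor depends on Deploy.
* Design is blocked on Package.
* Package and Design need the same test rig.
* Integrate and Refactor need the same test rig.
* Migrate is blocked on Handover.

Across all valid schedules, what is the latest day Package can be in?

day 4

Downstream work caps Package at day 4.
Package at day 4 is achievable: Refactor=day 2, Spec=day 6, Handover=day 6, Test=day 2, Design=day 5, Deploy=day 1, Integrate=day 1, Migrate=day 7, Package=day 4.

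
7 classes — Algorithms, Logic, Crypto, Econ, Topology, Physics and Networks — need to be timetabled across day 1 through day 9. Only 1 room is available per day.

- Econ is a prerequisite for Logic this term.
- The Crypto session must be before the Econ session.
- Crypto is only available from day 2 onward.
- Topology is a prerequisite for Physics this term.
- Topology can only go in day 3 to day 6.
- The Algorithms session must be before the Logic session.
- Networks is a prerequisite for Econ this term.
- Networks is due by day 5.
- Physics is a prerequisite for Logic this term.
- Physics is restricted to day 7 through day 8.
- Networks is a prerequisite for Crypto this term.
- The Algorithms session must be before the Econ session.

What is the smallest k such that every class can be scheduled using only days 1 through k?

8

The precedence chain requires at least 4 distinct days.
With at most 1 per day and 7 classes, at least 7 days are needed.
Propagating the time windows through the other constraints, Logic can't land before day 8, so the schedule must run through at least day 8.
8 works (last occupied day: day 8): for example Algorithms in day 4; Physics in day 7; Logic in day 8; Networks in day 1; Econ in day 5; Topology in day 3; Crypto in day 2.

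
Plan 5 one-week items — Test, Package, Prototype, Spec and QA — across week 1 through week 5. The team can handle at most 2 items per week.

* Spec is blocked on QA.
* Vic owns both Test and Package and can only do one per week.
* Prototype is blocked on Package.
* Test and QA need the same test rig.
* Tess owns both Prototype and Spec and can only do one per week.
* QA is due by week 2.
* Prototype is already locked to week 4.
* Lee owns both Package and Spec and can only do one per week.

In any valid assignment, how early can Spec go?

week 2

Precedence pushes Spec to at least week 2.
Spec at week 2 is achievable: QA -> week 1, Package -> week 1, Prototype -> week 4, Spec -> week 2, Test -> week 2.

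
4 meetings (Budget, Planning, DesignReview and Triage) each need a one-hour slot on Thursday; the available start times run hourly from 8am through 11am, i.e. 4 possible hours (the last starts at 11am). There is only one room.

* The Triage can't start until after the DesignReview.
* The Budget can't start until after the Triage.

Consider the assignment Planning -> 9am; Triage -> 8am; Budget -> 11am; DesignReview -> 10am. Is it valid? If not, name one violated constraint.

The Budget can't start until after the Triage — holds.
The Triage can't start until after the DesignReview — violated.
There is only one room — holds.

Invalid. The Triage can't start until after the DesignReview.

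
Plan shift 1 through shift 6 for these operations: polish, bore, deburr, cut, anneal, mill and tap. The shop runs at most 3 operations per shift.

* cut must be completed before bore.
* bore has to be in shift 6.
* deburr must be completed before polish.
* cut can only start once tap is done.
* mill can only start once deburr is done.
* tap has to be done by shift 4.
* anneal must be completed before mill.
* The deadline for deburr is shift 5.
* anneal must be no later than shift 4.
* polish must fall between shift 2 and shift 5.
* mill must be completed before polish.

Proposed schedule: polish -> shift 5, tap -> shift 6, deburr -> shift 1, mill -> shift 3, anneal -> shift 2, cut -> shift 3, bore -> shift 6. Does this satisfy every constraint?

Invalid. tap has to be done by shift 4.

The shop runs at most 3 operations per shift — holds.
cut must be completed before bore — holds.
tap has to be done by shift 4 — violated.
mill must be completed before polish — holds.
anneal must be completed before mill — holds.
deburr must be completed before polish — holds.
cut can only start once tap is done — violated.
polish must fall between shift 2 and shift 5 — holds.
The deadline for deburr is shift 5 — holds.
bore has to be in shift 6 — holds.
mill can only start once deburr is done — holds.
anneal must be no later than shift 4 — holds.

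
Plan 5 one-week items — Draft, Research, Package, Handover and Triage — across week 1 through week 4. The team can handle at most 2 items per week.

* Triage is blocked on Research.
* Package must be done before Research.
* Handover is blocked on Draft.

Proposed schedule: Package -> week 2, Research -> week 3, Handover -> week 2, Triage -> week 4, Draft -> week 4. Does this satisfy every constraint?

Invalid. Handover is blocked on Draft.

Package must be done before Research — holds.
The team can handle at most 2 items per week — holds.
Handover is blocked on Draft — violated.
Triage is blocked on Research — holds.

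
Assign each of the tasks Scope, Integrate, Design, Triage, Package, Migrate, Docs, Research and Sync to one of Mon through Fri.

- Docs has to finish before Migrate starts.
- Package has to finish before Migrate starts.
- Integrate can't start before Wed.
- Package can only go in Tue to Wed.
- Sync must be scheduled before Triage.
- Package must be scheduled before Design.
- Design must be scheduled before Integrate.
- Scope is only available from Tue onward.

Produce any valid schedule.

Package -> Tue, Docs -> Mon, Scope -> Tue, Design -> Wed, Migrate -> Wed, Research -> Mon, Triage -> Tue, Integrate -> Thu, Sync -> Mon

Checking: Docs(Mon) before Migrate(Wed); Package(Tue) before Design(Wed); Sync(Mon) before Triage(Tue); Design(Wed) before Integrate(Thu); Package(Tue) before Migrate(Wed); Scope=Tue in [Tue,Fri]; Package=Tue in [Tue,Wed]; Integrate=Thu in [Wed,Fri].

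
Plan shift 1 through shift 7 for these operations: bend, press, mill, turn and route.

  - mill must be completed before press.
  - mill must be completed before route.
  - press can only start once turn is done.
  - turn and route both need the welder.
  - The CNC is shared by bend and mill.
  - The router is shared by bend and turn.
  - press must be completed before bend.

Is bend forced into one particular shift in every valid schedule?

bend can be shift 3 (e.g. press=shift 2; mill=shift 1; route=shift 2; turn=shift 1; bend=shift 3) or shift 4 (e.g. route -> shift 2, press -> shift 2, turn -> shift 1, mill -> shift 1, bend -> shift 4).

No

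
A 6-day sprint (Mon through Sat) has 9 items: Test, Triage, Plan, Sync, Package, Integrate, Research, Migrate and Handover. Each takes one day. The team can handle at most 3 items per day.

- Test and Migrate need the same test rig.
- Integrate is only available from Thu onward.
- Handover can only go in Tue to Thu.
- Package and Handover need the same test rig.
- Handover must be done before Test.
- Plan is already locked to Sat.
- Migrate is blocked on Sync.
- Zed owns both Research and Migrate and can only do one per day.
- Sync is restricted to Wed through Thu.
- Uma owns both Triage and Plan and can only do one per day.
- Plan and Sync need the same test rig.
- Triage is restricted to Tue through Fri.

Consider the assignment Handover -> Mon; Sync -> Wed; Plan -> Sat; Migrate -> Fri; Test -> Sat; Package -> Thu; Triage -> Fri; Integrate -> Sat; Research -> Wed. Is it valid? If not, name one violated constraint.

Plan is already locked to Sat — holds.
Zed owns both Research and Migrate and can only do one per day — holds.
Handover must be done before Test — holds.
Integrate is only available from Thu onward — holds.
Uma owns both Triage and Plan and can only do one per day — holds.
Test and Migrate need the same test rig — holds.
Package and Handover need the same test rig — holds.
Sync is restricted to Wed through Thu — holds.
The team can handle at most 3 items per day — holds.
Migrate is blocked on Sync — holds.
Plan and Sync need the same test rig — holds.
Handover can only go in Tue to Thu — violated.
Triage is restricted to Tue through Fri — holds.

Invalid. Handover can only go in Tue to Thu.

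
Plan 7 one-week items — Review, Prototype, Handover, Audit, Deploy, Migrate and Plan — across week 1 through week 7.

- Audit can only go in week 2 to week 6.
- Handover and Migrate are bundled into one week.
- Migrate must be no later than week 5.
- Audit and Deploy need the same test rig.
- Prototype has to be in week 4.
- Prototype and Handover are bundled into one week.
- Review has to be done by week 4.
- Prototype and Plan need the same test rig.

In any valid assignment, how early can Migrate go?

Migrate must be in the same week as Prototype, which can't be before week 4, so Migrate is at least week 4; Migrate's own window allows nothing later than week 5; Migrate must be in the same week as Prototype, which can't be after week 4, so Migrate is at most week 4.
Migrate at week 4 is achievable: Plan -> week 1; Audit -> week 2; Migrate -> week 4; Handover -> week 4; Deploy -> week 1; Prototype -> week 4; Review -> week 1.

week 4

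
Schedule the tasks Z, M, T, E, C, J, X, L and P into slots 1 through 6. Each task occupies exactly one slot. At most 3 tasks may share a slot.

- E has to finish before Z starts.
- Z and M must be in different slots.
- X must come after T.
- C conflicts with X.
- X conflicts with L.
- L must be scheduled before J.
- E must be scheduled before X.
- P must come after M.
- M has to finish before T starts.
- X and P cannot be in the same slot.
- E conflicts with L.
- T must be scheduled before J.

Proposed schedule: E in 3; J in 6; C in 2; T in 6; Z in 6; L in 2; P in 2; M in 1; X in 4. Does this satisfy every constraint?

No. X must come after T is not satisfied.

X conflicts with L — holds.
T must be scheduled before J — violated.
X and P cannot be in the same slot — holds.
E has to finish before Z starts — holds.
X must come after T — violated.
P must come after M — holds.
E conflicts with L — holds.
At most 3 tasks may share a slot — holds.
L must be scheduled before J — holds.
E must be scheduled before X — holds.
M has to finish before T starts — holds.
C conflicts with X — holds.
Z and M must be in different slots — holds.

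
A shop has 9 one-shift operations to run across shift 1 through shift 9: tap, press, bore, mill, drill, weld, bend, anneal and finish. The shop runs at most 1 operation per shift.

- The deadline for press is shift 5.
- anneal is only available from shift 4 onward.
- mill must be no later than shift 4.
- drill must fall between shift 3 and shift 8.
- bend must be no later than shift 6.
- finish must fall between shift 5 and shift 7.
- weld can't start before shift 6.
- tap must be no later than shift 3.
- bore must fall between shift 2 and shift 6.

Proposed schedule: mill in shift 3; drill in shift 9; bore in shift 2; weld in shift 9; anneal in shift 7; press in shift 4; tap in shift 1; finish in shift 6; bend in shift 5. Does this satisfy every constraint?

No. drill must fall between shift 3 and shift 8 is not satisfied.

The shop runs at most 1 operation per shift — violated.
The deadline for press is shift 5 — holds.
bore must fall between shift 2 and shift 6 — holds.
tap must be no later than shift 3 — holds.
finish must fall between shift 5 and shift 7 — holds.
bend must be no later than shift 6 — holds.
weld can't start before shift 6 — holds.
mill must be no later than shift 4 — holds.
drill must fall between shift 3 and shift 8 — violated.
anneal is only available from shift 4 onward — holds.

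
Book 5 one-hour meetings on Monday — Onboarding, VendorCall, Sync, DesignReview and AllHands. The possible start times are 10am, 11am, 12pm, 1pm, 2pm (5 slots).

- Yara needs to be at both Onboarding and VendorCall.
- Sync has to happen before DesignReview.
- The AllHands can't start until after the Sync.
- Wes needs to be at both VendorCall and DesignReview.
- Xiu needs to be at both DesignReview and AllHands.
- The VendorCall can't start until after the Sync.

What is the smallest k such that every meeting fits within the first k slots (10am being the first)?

3 slots

The precedence chain requires at least 2 distinct slots.
Could 2 slots be enough, i.e. nothing placed later than 11am? No: AllHands must come after Sync (at 10am or later) → {11am}; Sync must come before AllHands (at 11am or earlier) → {10am}; DesignReview must come after Sync (at 10am or later) → {11am}; AllHands can't share with DesignReview (11am) → nothing is left.
So 2 slots is not enough.
3 works (last occupied slot: 12pm): for example VendorCall -> 11am, Onboarding -> 10am, Sync -> 10am, AllHands -> 11am, DesignReview -> 12pm.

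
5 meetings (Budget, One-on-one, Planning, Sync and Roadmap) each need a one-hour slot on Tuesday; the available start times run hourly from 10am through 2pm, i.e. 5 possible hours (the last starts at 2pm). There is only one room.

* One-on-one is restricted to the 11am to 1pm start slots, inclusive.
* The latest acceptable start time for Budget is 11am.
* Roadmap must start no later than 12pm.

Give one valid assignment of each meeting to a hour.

Roadmap -> 12pm; Sync -> 2pm; Planning -> 1pm; Budget -> 10am; One-on-one -> 11am

Checking: Roadmap=12pm in [10am,12pm]; Budget=10am in [10am,11am]; One-on-one=11am in [11am,1pm]; max 1 per hour (cap 1).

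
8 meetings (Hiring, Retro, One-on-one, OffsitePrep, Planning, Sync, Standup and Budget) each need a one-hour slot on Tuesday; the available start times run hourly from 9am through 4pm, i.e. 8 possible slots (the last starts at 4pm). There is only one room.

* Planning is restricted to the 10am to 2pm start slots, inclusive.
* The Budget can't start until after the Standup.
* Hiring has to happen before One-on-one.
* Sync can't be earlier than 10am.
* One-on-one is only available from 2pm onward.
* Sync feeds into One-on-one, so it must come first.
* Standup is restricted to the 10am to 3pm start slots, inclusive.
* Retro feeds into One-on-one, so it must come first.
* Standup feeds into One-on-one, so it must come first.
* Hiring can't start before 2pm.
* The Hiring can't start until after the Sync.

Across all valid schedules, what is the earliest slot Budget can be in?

11am

Precedence pushes Budget to at least 11am.
Budget at 11am is achievable: One-on-one -> 3pm, Budget -> 11am, Standup -> 10am, OffsitePrep -> 4pm, Hiring -> 2pm, Retro -> 9am, Planning -> 12pm, Sync -> 1pm.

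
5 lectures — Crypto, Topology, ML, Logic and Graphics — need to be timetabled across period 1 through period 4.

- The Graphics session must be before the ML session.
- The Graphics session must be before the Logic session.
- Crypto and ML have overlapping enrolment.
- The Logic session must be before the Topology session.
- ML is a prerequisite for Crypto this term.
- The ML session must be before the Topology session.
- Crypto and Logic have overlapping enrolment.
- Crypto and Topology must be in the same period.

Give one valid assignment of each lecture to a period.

Logic in period 2, Topology in period 3, Crypto in period 3, ML in period 2, Graphics in period 1

Checking: Logic(period 2) before Topology(period 3); Graphics(period 1) before Logic(period 2); ML(period 2) before Topology(period 3); ML(period 2) before Crypto(period 3); Graphics(period 1) before ML(period 2); Crypto(period 3) != ML(period 2); Crypto(period 3) != Logic(period 2); Crypto = Topology = period 3.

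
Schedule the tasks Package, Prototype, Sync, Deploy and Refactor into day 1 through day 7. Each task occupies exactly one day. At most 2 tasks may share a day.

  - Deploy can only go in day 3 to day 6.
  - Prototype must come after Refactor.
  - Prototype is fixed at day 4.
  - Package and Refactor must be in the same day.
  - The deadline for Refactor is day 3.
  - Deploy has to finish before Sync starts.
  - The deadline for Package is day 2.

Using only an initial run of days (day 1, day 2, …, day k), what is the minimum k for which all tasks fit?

4 days

The precedence chain requires at least 2 distinct days.
With at most 2 per day and 5 tasks, at least 3 days are needed.
Prototype can't be placed before day 4, so the schedule must run through at least day 4.
4 works (last occupied day: day 4): for example Prototype -> day 4; Package -> day 1; Refactor -> day 1; Sync -> day 4; Deploy -> day 3.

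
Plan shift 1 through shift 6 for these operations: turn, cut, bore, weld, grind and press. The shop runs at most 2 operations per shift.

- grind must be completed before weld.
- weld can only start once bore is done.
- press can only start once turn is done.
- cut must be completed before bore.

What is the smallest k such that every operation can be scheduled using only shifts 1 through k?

The precedence chain requires at least 3 distinct shifts.
With at most 2 per shift and 6 operations, at least 3 shifts are needed.
3 works (last occupied shift: shift 3): for example weld in shift 3, turn in shift 1, press in shift 3, cut in shift 1, bore in shift 2, grind in shift 2.

3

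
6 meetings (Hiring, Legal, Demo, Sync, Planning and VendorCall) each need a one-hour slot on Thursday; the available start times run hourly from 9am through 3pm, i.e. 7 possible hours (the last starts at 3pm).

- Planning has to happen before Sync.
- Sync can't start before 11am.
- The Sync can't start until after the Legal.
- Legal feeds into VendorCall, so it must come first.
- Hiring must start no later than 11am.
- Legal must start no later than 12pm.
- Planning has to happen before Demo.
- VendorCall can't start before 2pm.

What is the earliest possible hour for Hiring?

Hiring's own window allows nothing later than 11am.
Hiring at 9am is achievable: Demo in 10am; Planning in 9am; Sync in 11am; Legal in 9am; VendorCall in 2pm; Hiring in 9am.

9am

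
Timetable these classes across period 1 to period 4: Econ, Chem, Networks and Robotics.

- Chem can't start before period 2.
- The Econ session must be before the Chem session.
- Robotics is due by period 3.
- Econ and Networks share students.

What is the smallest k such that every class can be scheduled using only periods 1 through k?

The precedence chain requires at least 2 distinct periods.
2 works (last occupied period: period 2): for example Chem=period 2; Robotics=period 1; Networks=period 2; Econ=period 1.

2 periods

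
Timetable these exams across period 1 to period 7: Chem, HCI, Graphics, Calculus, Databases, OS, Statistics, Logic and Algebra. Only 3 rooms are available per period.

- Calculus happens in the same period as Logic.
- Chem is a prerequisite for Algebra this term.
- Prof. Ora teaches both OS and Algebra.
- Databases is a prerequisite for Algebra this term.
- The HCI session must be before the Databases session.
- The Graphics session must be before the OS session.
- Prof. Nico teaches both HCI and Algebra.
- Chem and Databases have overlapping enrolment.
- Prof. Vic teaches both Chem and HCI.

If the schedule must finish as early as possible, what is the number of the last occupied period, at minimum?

period 4

The precedence chain requires at least 3 distinct periods.
With at most 3 per period and 9 exams, at least 3 periods are needed.
Could 3 periods be enough, i.e. nothing placed later than period 3? No: Databases must come after HCI (at period 1 or later) → {period 2, period 3}; HCI must come before Databases (at period 3 or earlier) → {period 1, period 2}; Algebra must come after Chem (at period 1 or later) → {period 2, period 3}; Chem must come before Algebra (at period 3 or earlier) → {period 1, period 2}; Algebra must come after Databases (at period 2 or later) → {period 3}; Databases must come before Algebra (at period 3 or earlier) → {period 2}; Chem can't share with Databases (period 2) → {period 1}; HCI can't share with Chem (period 1) → {period 2}; Databases must come after HCI (at period 2 or later) → nothing is left.
So 3 periods is not enough.
4 works (last occupied period: period 4): for example Algebra in period 4, OS in period 2, Logic in period 3, Chem in period 3, Calculus in period 3, Statistics in period 1, Graphics in period 1, HCI in period 1, Databases in period 2.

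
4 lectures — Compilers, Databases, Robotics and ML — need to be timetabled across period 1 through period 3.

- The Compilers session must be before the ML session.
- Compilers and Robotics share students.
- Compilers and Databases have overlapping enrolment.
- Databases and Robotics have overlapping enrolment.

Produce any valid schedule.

Robotics in period 3; Compilers in period 1; ML in period 2; Databases in period 2

Checking: Compilers(period 1) before ML(period 2); Databases(period 2) != Robotics(period 3); Compilers(period 1) != Robotics(period 3); Compilers(period 1) != Databases(period 2).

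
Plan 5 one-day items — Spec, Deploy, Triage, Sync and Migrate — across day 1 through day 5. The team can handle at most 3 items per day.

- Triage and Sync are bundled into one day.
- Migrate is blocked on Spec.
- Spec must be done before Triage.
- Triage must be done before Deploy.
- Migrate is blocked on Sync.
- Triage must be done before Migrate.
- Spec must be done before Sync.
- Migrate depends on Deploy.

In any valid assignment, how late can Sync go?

Precedence pushes Sync to at least day 2; Sync must be in the same day as Triage, which can't be after day 3, so Sync is at most day 3.
Sync at day 3 is achievable: Spec in day 1; Triage in day 3; Sync in day 3; Deploy in day 4; Migrate in day 5.

day 3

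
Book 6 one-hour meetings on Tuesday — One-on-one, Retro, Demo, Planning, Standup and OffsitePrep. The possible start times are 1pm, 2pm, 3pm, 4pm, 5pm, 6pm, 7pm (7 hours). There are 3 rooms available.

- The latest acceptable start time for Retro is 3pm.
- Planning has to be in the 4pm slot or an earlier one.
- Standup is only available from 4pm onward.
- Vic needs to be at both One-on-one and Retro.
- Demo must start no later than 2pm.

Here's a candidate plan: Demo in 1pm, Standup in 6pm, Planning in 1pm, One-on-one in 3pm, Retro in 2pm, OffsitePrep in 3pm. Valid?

Yes, all constraints hold

Demo must start no later than 2pm — holds.
Vic needs to be at both One-on-one and Retro — holds.
Standup is only available from 4pm onward — holds.
There are 3 rooms available — holds.
The latest acceptable start time for Retro is 3pm — holds.
Planning has to be in the 4pm slot or an earlier one — holds.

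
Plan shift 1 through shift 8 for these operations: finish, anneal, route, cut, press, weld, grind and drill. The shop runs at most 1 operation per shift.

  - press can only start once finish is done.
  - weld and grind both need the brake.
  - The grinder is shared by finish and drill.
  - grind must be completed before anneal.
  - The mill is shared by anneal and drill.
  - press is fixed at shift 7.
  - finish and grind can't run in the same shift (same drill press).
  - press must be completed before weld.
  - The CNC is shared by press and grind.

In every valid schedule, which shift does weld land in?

shift 8

Precedence pushes weld to at least shift 8.
So weld is pinned to shift 8.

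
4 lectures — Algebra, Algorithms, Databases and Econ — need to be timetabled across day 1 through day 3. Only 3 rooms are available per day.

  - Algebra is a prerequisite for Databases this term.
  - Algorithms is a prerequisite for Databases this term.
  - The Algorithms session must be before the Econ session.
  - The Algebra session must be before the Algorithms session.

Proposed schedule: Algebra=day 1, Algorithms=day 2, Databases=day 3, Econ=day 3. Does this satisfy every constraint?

Yes

The Algebra session must be before the Algorithms session — holds.
The Algorithms session must be before the Econ session — holds.
Algorithms is a prerequisite for Databases this term — holds.
Only 3 rooms are available per day — holds.
Algebra is a prerequisite for Databases this term — holds.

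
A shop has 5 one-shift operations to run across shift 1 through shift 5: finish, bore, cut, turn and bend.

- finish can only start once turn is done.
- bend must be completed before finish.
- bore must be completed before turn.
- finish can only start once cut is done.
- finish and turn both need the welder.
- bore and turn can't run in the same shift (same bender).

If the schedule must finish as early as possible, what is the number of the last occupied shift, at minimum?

shift 3

The precedence chain requires at least 3 distinct shifts.
3 works (last occupied shift: shift 3): for example bend -> shift 1, turn -> shift 2, cut -> shift 1, finish -> shift 3, bore -> shift 1.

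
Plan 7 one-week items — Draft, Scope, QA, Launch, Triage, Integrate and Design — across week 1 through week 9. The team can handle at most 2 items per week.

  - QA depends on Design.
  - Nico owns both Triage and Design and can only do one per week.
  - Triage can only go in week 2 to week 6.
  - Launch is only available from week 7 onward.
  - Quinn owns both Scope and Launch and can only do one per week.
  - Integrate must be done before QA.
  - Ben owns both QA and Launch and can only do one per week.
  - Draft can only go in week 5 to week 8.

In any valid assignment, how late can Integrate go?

Downstream work caps Integrate at week 8.
Integrate at week 8 is achievable: Launch -> week 7; Scope -> week 1; Design -> week 1; Draft -> week 5; Integrate -> week 8; Triage -> week 2; QA -> week 9.

week 8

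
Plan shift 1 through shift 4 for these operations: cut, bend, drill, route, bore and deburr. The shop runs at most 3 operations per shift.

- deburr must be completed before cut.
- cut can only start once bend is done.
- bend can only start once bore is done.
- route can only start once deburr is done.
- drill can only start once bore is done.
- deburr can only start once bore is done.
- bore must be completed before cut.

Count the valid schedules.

26

Splitting on cut: it can be shift 3 (6), shift 4 (20). Listing each branch's schedules as (bend, drill, route, bore, deburr) by shift number:
cut=shift 3: (2,2,3,1,2) (2,2,4,1,2) (2,3,3,1,2) (2,3,4,1,2) (2,4,3,1,2) (2,4,4,1,2) — 6.
cut=shift 4: (2,2,3,1,2) (2,2,4,1,2) (2,2,4,1,3) (2,3,3,1,2) (2,3,4,1,2) (2,3,4,1,3) (2,4,3,1,2) (2,4,4,1,2) (2,4,4,1,3) (3,2,3,1,2) (3,2,4,1,2) (3,2,4,1,3) (3,3,3,1,2) (3,3,4,1,2) (3,3,4,1,3) (3,3,4,2,3) (3,4,3,1,2) (3,4,4,1,2) (3,4,4,1,3) (3,4,4,2,3) — 20.
Summing: 6 + 20 = 26.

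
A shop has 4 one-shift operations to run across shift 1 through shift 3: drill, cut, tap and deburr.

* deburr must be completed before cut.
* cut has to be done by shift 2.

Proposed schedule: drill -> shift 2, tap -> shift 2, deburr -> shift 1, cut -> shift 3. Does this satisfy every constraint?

No — it violates: cut has to be done by shift 2

cut has to be done by shift 2 — violated.
deburr must be completed before cut — holds.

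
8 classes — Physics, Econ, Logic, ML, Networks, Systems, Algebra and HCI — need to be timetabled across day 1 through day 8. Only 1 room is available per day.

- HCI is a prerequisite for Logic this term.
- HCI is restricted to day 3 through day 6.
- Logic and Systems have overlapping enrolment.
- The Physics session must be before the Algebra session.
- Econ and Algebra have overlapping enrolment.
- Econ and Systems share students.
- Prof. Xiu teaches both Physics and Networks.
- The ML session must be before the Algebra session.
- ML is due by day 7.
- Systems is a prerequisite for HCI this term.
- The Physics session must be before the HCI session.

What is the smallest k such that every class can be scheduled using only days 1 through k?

The precedence chain requires at least 3 distinct days.
With at most 1 per day and 8 classes, at least 8 days are needed.
Propagating the time windows through the other constraints, Logic can't land before day 4, so the schedule must run through at least day 4.
8 works (last occupied day: day 8): for example Systems=day 2, Logic=day 6, ML=day 4, Algebra=day 5, Physics=day 1, Econ=day 7, HCI=day 3, Networks=day 8.

8 days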